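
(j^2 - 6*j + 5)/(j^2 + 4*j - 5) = (j - 5)/(j + 5)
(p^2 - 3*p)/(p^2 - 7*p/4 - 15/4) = 4*p/(4*p + 5)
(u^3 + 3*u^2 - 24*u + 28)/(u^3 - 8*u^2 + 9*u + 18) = (u^3 + 3*u^2 - 24*u + 28)/(u^3 - 8*u^2 + 9*u + 18)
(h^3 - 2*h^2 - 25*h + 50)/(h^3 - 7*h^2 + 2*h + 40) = (h^2 + 3*h - 10)/(h^2 - 2*h - 8)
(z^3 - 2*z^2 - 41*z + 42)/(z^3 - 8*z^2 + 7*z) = (z + 6)/z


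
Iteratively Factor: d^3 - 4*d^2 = (d - 4)*(d^2) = d*(d - 4)*(d)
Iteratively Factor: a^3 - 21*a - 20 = (a + 4)*(a^2 - 4*a - 5) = (a - 5)*(a + 4)*(a + 1)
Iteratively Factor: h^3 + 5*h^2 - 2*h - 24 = (h + 4)*(h^2 + h - 6) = (h + 3)*(h + 4)*(h - 2)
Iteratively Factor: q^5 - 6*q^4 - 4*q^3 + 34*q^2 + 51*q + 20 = (q - 4)*(q^4 - 2*q^3 - 12*q^2 - 14*q - 5) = (q - 4)*(q + 1)*(q^3 - 3*q^2 - 9*q - 5) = (q - 5)*(q - 4)*(q + 1)*(q^2 + 2*q + 1) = (q - 5)*(q - 4)*(q + 1)^2*(q + 1)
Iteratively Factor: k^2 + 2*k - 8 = (k + 4)*(k - 2)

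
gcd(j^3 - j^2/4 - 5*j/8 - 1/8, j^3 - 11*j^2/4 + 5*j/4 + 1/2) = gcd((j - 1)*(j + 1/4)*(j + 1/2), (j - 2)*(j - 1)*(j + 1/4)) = j^2 - 3*j/4 - 1/4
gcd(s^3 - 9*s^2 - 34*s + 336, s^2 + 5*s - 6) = s + 6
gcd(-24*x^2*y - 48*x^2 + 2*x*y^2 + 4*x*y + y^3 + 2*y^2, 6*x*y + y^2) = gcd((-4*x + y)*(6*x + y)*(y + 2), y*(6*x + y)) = 6*x + y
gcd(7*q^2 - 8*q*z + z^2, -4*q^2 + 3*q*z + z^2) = -q + z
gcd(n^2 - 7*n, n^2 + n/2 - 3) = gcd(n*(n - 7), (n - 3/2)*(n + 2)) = 1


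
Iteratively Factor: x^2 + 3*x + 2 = (x + 1)*(x + 2)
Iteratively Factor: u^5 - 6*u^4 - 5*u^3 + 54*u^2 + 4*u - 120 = (u - 5)*(u^4 - u^3 - 10*u^2 + 4*u + 24) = (u - 5)*(u + 2)*(u^3 - 3*u^2 - 4*u + 12) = (u - 5)*(u - 2)*(u + 2)*(u^2 - u - 6) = (u - 5)*(u - 3)*(u - 2)*(u + 2)*(u + 2)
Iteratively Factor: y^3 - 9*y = (y + 3)*(y^2 - 3*y) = y*(y + 3)*(y - 3)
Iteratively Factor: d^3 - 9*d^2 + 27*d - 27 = (d - 3)*(d^2 - 6*d + 9) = (d - 3)^2*(d - 3)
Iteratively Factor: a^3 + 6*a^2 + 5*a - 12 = (a - 1)*(a^2 + 7*a + 12) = (a - 1)*(a + 4)*(a + 3)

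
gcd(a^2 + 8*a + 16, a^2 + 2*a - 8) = a + 4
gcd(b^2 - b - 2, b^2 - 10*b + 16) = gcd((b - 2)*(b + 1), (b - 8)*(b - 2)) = b - 2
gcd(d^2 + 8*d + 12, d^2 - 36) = d + 6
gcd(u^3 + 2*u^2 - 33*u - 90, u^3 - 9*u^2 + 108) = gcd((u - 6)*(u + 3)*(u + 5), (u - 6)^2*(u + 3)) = u^2 - 3*u - 18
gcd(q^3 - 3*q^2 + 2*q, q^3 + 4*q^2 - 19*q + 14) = q^2 - 3*q + 2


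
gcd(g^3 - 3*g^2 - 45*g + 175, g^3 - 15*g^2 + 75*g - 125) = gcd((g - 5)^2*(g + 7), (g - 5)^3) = g^2 - 10*g + 25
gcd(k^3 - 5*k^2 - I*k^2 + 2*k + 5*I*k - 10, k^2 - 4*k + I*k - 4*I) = k + I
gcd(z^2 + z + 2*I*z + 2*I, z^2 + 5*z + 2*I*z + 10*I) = z + 2*I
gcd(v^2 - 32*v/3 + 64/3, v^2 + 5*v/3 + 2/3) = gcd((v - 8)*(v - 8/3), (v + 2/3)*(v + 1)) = 1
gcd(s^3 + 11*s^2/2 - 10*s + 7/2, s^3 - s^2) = s - 1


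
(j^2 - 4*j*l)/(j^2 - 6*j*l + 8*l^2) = j/(j - 2*l)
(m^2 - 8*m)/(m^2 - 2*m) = (m - 8)/(m - 2)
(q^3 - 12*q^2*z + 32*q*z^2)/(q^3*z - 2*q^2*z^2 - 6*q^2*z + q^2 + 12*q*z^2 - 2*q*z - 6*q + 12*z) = q*(q^2 - 12*q*z + 32*z^2)/(q^3*z - 2*q^2*z^2 - 6*q^2*z + q^2 + 12*q*z^2 - 2*q*z - 6*q + 12*z)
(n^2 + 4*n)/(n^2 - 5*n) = (n + 4)/(n - 5)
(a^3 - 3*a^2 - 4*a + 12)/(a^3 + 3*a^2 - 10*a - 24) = (a - 2)/(a + 4)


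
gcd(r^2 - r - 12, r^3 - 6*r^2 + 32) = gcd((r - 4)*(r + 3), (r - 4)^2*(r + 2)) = r - 4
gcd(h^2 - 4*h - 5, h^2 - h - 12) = 1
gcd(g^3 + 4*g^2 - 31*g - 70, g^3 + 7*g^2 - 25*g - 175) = g^2 + 2*g - 35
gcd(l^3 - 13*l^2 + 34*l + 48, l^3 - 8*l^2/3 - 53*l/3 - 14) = l^2 - 5*l - 6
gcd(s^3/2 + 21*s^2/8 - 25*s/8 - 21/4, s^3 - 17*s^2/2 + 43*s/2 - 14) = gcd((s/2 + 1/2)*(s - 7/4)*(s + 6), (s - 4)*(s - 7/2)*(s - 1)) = 1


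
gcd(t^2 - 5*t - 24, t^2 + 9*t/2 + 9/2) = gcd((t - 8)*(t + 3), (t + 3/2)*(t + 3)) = t + 3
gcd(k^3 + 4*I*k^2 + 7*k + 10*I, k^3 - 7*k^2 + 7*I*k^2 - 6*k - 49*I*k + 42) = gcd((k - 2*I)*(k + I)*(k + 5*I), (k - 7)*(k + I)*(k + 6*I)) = k + I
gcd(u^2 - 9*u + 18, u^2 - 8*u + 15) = u - 3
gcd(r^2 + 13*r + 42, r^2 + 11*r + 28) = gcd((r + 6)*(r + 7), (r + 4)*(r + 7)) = r + 7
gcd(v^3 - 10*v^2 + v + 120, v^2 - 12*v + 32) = v - 8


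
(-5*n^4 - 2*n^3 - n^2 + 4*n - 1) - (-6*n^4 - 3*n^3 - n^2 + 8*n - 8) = n^4 + n^3 - 4*n + 7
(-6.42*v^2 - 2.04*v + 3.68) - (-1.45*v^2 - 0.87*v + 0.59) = -4.97*v^2 - 1.17*v + 3.09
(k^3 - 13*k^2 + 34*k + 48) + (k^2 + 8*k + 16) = k^3 - 12*k^2 + 42*k + 64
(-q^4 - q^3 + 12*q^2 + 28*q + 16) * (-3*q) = 3*q^5 + 3*q^4 - 36*q^3 - 84*q^2 - 48*q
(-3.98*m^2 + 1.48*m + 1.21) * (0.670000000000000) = -2.6666*m^2 + 0.9916*m + 0.8107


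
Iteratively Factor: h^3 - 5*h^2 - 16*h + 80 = (h - 5)*(h^2 - 16) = (h - 5)*(h + 4)*(h - 4)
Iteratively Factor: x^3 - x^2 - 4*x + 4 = (x - 2)*(x^2 + x - 2) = (x - 2)*(x - 1)*(x + 2)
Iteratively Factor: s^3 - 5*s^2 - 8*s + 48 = (s + 3)*(s^2 - 8*s + 16) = (s - 4)*(s + 3)*(s - 4)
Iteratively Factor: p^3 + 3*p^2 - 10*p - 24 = (p - 3)*(p^2 + 6*p + 8) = (p - 3)*(p + 4)*(p + 2)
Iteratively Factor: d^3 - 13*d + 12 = (d + 4)*(d^2 - 4*d + 3) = (d - 3)*(d + 4)*(d - 1)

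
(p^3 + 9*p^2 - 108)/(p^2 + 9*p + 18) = (p^2 + 3*p - 18)/(p + 3)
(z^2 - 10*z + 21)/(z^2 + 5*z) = (z^2 - 10*z + 21)/(z*(z + 5))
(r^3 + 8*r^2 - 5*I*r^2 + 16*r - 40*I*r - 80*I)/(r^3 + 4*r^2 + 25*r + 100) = (r + 4)/(r + 5*I)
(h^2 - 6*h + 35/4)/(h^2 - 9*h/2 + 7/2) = (h - 5/2)/(h - 1)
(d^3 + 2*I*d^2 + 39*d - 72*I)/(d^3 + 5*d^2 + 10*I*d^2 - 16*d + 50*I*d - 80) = (d^2 - 6*I*d - 9)/(d^2 + d*(5 + 2*I) + 10*I)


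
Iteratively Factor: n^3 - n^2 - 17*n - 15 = (n - 5)*(n^2 + 4*n + 3) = (n - 5)*(n + 3)*(n + 1)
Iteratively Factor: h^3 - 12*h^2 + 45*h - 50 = (h - 5)*(h^2 - 7*h + 10) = (h - 5)*(h - 2)*(h - 5)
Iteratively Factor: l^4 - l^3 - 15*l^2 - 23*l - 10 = (l + 1)*(l^3 - 2*l^2 - 13*l - 10) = (l - 5)*(l + 1)*(l^2 + 3*l + 2) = (l - 5)*(l + 1)^2*(l + 2)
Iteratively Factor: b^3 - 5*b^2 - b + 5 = (b - 5)*(b^2 - 1) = (b - 5)*(b - 1)*(b + 1)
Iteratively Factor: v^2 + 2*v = (v)*(v + 2)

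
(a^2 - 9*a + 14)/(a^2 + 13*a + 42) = (a^2 - 9*a + 14)/(a^2 + 13*a + 42)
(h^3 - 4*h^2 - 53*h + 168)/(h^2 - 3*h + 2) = (h^3 - 4*h^2 - 53*h + 168)/(h^2 - 3*h + 2)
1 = 1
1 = 1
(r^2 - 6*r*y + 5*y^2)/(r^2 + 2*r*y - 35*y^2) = (r - y)/(r + 7*y)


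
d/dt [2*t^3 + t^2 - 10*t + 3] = 6*t^2 + 2*t - 10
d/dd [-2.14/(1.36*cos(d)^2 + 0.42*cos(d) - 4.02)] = -(5.8208*cos(d) + 0.8988)*sin(d)/(1.36*cos(d)^2 + 0.42*cos(d) - 4.02)^2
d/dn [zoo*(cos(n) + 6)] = zoo*sin(n)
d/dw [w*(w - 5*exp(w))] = -w*(5*exp(w) - 1) + w - 5*exp(w)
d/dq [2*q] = 2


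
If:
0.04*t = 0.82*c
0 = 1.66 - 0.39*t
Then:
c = 0.21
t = 4.26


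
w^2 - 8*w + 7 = (w - 7)*(w - 1)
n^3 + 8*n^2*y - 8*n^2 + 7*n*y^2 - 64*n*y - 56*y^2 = (n - 8)*(n + y)*(n + 7*y)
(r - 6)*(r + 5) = r^2 - r - 30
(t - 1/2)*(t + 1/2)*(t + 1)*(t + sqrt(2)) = t^4 + t^3 + sqrt(2)*t^3 - t^2/4 + sqrt(2)*t^2 - sqrt(2)*t/4 - t/4 - sqrt(2)/4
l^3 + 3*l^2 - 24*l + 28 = (l - 2)^2*(l + 7)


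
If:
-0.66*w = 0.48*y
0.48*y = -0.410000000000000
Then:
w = 0.62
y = -0.85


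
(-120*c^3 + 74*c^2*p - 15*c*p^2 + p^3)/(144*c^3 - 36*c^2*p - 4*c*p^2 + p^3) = (-5*c + p)/(6*c + p)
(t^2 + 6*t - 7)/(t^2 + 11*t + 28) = (t - 1)/(t + 4)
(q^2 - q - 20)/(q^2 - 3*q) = (q^2 - q - 20)/(q*(q - 3))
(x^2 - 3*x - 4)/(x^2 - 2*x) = (x^2 - 3*x - 4)/(x*(x - 2))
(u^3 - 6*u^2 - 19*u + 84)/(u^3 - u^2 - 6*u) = (u^2 - 3*u - 28)/(u*(u + 2))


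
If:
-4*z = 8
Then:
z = -2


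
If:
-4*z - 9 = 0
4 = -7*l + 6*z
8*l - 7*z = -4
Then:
No Solution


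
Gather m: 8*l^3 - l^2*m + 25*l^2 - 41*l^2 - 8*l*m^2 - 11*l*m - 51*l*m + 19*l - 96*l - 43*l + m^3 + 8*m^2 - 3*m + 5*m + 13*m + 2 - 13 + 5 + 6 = 8*l^3 - 16*l^2 - 120*l + m^3 + m^2*(8 - 8*l) + m*(-l^2 - 62*l + 15)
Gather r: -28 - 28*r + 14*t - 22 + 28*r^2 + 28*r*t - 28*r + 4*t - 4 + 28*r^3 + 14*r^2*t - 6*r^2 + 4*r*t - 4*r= 28*r^3 + r^2*(14*t + 22) + r*(32*t - 60) + 18*t - 54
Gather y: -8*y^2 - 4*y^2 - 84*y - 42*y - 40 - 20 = -12*y^2 - 126*y - 60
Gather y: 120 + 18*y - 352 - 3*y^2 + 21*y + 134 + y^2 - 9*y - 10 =-2*y^2 + 30*y - 108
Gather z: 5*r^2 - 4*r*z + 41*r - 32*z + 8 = 5*r^2 + 41*r + z*(-4*r - 32) + 8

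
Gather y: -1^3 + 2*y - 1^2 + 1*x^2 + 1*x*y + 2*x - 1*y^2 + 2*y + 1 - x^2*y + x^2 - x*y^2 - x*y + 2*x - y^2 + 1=2*x^2 + 4*x + y^2*(-x - 2) + y*(4 - x^2)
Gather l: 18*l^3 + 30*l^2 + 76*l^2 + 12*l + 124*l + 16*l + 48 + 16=18*l^3 + 106*l^2 + 152*l + 64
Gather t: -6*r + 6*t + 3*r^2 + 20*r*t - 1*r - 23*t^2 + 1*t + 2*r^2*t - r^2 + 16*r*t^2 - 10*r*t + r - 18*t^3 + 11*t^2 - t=2*r^2 - 6*r - 18*t^3 + t^2*(16*r - 12) + t*(2*r^2 + 10*r + 6)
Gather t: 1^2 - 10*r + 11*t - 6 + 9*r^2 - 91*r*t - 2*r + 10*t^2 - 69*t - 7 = 9*r^2 - 12*r + 10*t^2 + t*(-91*r - 58) - 12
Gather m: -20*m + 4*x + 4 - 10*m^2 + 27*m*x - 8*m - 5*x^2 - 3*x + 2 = -10*m^2 + m*(27*x - 28) - 5*x^2 + x + 6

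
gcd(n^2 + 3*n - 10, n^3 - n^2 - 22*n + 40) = n^2 + 3*n - 10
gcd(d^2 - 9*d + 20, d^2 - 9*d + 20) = d^2 - 9*d + 20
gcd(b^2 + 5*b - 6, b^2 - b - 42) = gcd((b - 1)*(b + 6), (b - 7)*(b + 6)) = b + 6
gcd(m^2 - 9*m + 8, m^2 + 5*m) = 1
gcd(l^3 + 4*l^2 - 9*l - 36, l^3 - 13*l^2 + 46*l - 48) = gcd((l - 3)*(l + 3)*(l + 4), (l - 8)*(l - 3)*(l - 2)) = l - 3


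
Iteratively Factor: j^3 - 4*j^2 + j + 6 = (j + 1)*(j^2 - 5*j + 6) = (j - 3)*(j + 1)*(j - 2)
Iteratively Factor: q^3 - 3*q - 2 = (q - 2)*(q^2 + 2*q + 1) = (q - 2)*(q + 1)*(q + 1)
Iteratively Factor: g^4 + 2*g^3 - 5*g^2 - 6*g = (g - 2)*(g^3 + 4*g^2 + 3*g) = g*(g - 2)*(g^2 + 4*g + 3) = g*(g - 2)*(g + 1)*(g + 3)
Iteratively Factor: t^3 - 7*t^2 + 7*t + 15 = (t - 5)*(t^2 - 2*t - 3) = (t - 5)*(t + 1)*(t - 3)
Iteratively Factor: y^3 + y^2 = (y)*(y^2 + y) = y*(y + 1)*(y)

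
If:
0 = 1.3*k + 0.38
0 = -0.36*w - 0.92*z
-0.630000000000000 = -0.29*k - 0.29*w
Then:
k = -0.29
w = 2.46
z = -0.96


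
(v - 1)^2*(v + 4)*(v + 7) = v^4 + 9*v^3 + 7*v^2 - 45*v + 28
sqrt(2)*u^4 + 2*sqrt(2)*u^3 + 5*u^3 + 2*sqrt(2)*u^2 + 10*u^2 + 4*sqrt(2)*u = u*(u + 2)*(u + 2*sqrt(2))*(sqrt(2)*u + 1)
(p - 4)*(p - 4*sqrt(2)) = p^2 - 4*sqrt(2)*p - 4*p + 16*sqrt(2)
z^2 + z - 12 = (z - 3)*(z + 4)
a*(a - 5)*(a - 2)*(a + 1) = a^4 - 6*a^3 + 3*a^2 + 10*a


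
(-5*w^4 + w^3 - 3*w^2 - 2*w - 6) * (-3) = 15*w^4 - 3*w^3 + 9*w^2 + 6*w + 18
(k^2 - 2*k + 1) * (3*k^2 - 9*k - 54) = 3*k^4 - 15*k^3 - 33*k^2 + 99*k - 54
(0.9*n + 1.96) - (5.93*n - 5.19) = 7.15 - 5.03*n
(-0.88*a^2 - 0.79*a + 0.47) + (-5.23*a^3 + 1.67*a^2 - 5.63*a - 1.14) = -5.23*a^3 + 0.79*a^2 - 6.42*a - 0.67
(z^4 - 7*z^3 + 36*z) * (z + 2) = z^5 - 5*z^4 - 14*z^3 + 36*z^2 + 72*z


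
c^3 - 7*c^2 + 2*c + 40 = (c - 5)*(c - 4)*(c + 2)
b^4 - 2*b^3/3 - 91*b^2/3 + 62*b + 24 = (b - 4)*(b - 3)*(b + 1/3)*(b + 6)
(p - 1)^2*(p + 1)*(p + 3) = p^4 + 2*p^3 - 4*p^2 - 2*p + 3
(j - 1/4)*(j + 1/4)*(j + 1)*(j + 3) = j^4 + 4*j^3 + 47*j^2/16 - j/4 - 3/16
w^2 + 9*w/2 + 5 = (w + 2)*(w + 5/2)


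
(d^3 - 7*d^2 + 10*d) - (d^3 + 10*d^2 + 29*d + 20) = -17*d^2 - 19*d - 20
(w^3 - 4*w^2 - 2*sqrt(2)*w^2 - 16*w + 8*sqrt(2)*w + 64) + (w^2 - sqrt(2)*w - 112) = w^3 - 3*w^2 - 2*sqrt(2)*w^2 - 16*w + 7*sqrt(2)*w - 48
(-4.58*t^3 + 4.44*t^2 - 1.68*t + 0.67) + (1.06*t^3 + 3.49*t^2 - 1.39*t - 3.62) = -3.52*t^3 + 7.93*t^2 - 3.07*t - 2.95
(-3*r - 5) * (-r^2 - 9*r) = 3*r^3 + 32*r^2 + 45*r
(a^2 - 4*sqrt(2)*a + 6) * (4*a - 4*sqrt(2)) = 4*a^3 - 20*sqrt(2)*a^2 + 56*a - 24*sqrt(2)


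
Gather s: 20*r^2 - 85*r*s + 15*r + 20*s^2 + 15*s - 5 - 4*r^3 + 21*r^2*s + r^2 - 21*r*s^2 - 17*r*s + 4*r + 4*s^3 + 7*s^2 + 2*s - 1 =-4*r^3 + 21*r^2 + 19*r + 4*s^3 + s^2*(27 - 21*r) + s*(21*r^2 - 102*r + 17) - 6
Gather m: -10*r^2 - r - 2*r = -10*r^2 - 3*r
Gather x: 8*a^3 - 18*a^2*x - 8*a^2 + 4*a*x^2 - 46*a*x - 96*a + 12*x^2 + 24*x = 8*a^3 - 8*a^2 - 96*a + x^2*(4*a + 12) + x*(-18*a^2 - 46*a + 24)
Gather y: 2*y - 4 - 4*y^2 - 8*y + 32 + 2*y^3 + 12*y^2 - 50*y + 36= 2*y^3 + 8*y^2 - 56*y + 64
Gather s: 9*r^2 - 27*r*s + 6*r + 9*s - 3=9*r^2 + 6*r + s*(9 - 27*r) - 3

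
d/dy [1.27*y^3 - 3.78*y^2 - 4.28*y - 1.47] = 3.81*y^2 - 7.56*y - 4.28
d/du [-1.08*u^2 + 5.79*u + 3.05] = 5.79 - 2.16*u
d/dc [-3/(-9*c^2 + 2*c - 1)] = 6*(1 - 9*c)/(9*c^2 - 2*c + 1)^2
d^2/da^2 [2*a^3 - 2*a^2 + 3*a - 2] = 12*a - 4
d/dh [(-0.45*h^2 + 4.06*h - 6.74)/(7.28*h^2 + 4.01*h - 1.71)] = (-31.3613*h^2 + 99.6734*h + 20.0848)/(52.9984*h^4 + 58.3856*h^3 - 8.8175*h^2 - 13.7142*h + 2.9241)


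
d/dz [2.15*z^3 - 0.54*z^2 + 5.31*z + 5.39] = 6.45*z^2 - 1.08*z + 5.31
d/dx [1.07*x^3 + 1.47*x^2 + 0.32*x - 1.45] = 3.21*x^2 + 2.94*x + 0.32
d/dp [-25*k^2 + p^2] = 2*p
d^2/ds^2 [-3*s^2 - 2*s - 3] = -6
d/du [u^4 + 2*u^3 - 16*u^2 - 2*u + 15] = 4*u^3 + 6*u^2 - 32*u - 2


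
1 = 1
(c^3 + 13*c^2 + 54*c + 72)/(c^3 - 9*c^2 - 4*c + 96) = (c^2 + 10*c + 24)/(c^2 - 12*c + 32)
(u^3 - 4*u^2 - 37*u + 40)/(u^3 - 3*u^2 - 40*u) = (u - 1)/u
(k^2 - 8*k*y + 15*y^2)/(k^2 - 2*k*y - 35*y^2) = (-k^2 + 8*k*y - 15*y^2)/(-k^2 + 2*k*y + 35*y^2)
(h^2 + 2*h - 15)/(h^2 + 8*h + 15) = (h - 3)/(h + 3)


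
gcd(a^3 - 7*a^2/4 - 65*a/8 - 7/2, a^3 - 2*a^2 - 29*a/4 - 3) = a^2 - 7*a/2 - 2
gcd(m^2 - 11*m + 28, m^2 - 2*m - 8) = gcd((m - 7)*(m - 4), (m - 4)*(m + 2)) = m - 4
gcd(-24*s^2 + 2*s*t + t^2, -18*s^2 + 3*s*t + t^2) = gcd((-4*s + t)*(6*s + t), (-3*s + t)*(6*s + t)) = 6*s + t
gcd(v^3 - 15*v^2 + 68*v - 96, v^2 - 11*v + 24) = v^2 - 11*v + 24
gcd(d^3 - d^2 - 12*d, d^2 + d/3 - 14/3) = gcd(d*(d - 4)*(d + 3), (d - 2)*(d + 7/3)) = 1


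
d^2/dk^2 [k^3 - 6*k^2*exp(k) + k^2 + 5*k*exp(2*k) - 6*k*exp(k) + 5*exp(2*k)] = -6*k^2*exp(k) + 20*k*exp(2*k) - 30*k*exp(k) + 6*k + 40*exp(2*k) - 24*exp(k) + 2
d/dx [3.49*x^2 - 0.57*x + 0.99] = 6.98*x - 0.57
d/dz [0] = 0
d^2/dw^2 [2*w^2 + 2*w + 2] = 4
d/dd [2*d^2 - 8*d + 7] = 4*d - 8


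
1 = 1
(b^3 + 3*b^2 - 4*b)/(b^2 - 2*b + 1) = b*(b + 4)/(b - 1)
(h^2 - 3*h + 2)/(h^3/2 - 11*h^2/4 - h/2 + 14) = 4*(h^2 - 3*h + 2)/(2*h^3 - 11*h^2 - 2*h + 56)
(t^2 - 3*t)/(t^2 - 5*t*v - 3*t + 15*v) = t/(t - 5*v)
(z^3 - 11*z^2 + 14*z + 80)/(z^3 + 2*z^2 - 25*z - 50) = (z - 8)/(z + 5)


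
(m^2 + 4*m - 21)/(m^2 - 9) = (m + 7)/(m + 3)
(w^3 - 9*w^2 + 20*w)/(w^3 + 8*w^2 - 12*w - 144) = w*(w - 5)/(w^2 + 12*w + 36)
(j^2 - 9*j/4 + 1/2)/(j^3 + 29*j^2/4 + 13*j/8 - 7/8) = 2*(j - 2)/(2*j^2 + 15*j + 7)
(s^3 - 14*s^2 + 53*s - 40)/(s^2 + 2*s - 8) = (s^3 - 14*s^2 + 53*s - 40)/(s^2 + 2*s - 8)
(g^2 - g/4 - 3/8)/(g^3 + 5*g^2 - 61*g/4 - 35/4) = (4*g - 3)/(2*(2*g^2 + 9*g - 35))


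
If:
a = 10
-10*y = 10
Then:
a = 10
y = -1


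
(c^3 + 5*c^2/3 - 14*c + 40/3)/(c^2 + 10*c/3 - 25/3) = (3*c^2 - 10*c + 8)/(3*c - 5)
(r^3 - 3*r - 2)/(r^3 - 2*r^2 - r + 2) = (r + 1)/(r - 1)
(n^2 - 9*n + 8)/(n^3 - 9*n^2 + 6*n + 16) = (n - 1)/(n^2 - n - 2)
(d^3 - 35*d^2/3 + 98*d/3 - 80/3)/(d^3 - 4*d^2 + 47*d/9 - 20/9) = 3*(d^2 - 10*d + 16)/(3*d^2 - 7*d + 4)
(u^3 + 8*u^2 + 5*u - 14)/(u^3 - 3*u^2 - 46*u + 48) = (u^2 + 9*u + 14)/(u^2 - 2*u - 48)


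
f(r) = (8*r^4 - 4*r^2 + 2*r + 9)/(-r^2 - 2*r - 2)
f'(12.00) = -175.96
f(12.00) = -972.62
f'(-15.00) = 256.07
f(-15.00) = -2051.16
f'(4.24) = -51.84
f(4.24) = -88.94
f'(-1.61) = 54.63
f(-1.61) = -35.83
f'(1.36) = -7.44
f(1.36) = -4.82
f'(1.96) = -16.10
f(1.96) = -11.84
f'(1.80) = -13.72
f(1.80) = -9.46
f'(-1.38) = 46.05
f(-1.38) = -24.15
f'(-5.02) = 97.52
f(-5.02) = -290.12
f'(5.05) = -64.76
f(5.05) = -136.16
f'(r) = (2*r + 2)*(8*r^4 - 4*r^2 + 2*r + 9)/(-r^2 - 2*r - 2)^2 + (32*r^3 - 8*r + 2)/(-r^2 - 2*r - 2) = 2*(-8*r^5 - 24*r^4 - 32*r^3 + 5*r^2 + 17*r + 7)/(r^4 + 4*r^3 + 8*r^2 + 8*r + 4)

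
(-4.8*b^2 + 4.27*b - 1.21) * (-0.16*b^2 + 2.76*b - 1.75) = 0.768*b^4 - 13.9312*b^3 + 20.3788*b^2 - 10.8121*b + 2.1175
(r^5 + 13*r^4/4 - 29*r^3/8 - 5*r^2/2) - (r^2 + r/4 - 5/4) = r^5 + 13*r^4/4 - 29*r^3/8 - 7*r^2/2 - r/4 + 5/4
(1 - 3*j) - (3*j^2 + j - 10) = -3*j^2 - 4*j + 11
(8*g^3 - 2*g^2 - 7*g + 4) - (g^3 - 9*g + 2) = 7*g^3 - 2*g^2 + 2*g + 2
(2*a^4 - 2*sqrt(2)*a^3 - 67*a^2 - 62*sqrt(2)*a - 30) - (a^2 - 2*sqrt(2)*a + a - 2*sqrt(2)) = 2*a^4 - 2*sqrt(2)*a^3 - 68*a^2 - 60*sqrt(2)*a - a - 30 + 2*sqrt(2)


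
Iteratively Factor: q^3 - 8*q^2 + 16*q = (q - 4)*(q^2 - 4*q) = (q - 4)^2*(q)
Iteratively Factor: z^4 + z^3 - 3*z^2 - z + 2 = (z + 1)*(z^3 - 3*z + 2) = (z - 1)*(z + 1)*(z^2 + z - 2) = (z - 1)^2*(z + 1)*(z + 2)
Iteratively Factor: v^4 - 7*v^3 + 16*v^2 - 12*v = (v)*(v^3 - 7*v^2 + 16*v - 12) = v*(v - 2)*(v^2 - 5*v + 6) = v*(v - 3)*(v - 2)*(v - 2)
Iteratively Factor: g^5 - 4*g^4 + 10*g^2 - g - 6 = (g - 3)*(g^4 - g^3 - 3*g^2 + g + 2) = (g - 3)*(g + 1)*(g^3 - 2*g^2 - g + 2) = (g - 3)*(g - 2)*(g + 1)*(g^2 - 1) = (g - 3)*(g - 2)*(g - 1)*(g + 1)*(g + 1)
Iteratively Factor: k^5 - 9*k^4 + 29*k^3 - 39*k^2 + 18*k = (k - 3)*(k^4 - 6*k^3 + 11*k^2 - 6*k) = (k - 3)*(k - 2)*(k^3 - 4*k^2 + 3*k) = k*(k - 3)*(k - 2)*(k^2 - 4*k + 3) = k*(k - 3)*(k - 2)*(k - 1)*(k - 3)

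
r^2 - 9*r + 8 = (r - 8)*(r - 1)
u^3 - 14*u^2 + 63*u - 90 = (u - 6)*(u - 5)*(u - 3)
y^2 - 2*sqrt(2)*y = y*(y - 2*sqrt(2))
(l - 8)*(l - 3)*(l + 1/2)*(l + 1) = l^4 - 19*l^3/2 + 8*l^2 + 61*l/2 + 12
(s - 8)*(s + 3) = s^2 - 5*s - 24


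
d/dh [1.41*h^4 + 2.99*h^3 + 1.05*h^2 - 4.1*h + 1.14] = 5.64*h^3 + 8.97*h^2 + 2.1*h - 4.1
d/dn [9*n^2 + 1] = 18*n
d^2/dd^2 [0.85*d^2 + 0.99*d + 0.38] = 1.70000000000000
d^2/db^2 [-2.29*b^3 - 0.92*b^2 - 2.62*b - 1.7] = -13.74*b - 1.84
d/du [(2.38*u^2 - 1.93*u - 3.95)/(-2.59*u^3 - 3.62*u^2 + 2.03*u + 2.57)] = (6.1642*u^4 - 9.9974*u^3 - 32.8467*u^2 - 16.3648*u + 3.0584)/(6.7081*u^6 + 18.7516*u^5 + 2.589*u^4 - 28.0098*u^3 - 14.4859*u^2 + 10.4342*u + 6.6049)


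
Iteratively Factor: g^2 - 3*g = (g)*(g - 3)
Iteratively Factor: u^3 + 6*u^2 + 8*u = (u)*(u^2 + 6*u + 8) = u*(u + 4)*(u + 2)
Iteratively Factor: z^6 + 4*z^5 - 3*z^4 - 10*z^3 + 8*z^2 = (z - 1)*(z^5 + 5*z^4 + 2*z^3 - 8*z^2) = (z - 1)*(z + 4)*(z^4 + z^3 - 2*z^2) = (z - 1)*(z + 2)*(z + 4)*(z^3 - z^2) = (z - 1)^2*(z + 2)*(z + 4)*(z^2) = z*(z - 1)^2*(z + 2)*(z + 4)*(z)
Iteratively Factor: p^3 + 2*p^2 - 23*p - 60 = (p - 5)*(p^2 + 7*p + 12) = (p - 5)*(p + 4)*(p + 3)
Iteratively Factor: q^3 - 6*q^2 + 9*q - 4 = (q - 1)*(q^2 - 5*q + 4) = (q - 1)^2*(q - 4)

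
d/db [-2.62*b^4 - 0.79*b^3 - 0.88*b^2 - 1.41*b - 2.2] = -10.48*b^3 - 2.37*b^2 - 1.76*b - 1.41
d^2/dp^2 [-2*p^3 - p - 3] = -12*p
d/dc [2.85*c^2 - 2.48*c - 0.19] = 5.7*c - 2.48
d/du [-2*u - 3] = -2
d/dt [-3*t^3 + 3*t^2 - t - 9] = -9*t^2 + 6*t - 1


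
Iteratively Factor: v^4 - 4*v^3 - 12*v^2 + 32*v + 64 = (v - 4)*(v^3 - 12*v - 16) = (v - 4)*(v + 2)*(v^2 - 2*v - 8) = (v - 4)*(v + 2)^2*(v - 4)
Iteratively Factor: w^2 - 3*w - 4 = (w + 1)*(w - 4)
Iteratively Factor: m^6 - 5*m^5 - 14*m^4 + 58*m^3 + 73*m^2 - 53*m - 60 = (m - 4)*(m^5 - m^4 - 18*m^3 - 14*m^2 + 17*m + 15) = (m - 4)*(m - 1)*(m^4 - 18*m^2 - 32*m - 15) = (m - 4)*(m - 1)*(m + 1)*(m^3 - m^2 - 17*m - 15) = (m - 5)*(m - 4)*(m - 1)*(m + 1)*(m^2 + 4*m + 3) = (m - 5)*(m - 4)*(m - 1)*(m + 1)^2*(m + 3)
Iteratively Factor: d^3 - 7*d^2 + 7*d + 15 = (d + 1)*(d^2 - 8*d + 15) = (d - 5)*(d + 1)*(d - 3)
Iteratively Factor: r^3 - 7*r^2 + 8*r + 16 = (r - 4)*(r^2 - 3*r - 4) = (r - 4)*(r + 1)*(r - 4)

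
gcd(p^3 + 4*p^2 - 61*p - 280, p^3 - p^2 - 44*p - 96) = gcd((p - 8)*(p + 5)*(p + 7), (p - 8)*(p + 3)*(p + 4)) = p - 8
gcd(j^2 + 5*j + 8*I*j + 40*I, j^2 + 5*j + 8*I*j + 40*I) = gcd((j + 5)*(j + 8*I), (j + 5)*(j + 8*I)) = j^2 + j*(5 + 8*I) + 40*I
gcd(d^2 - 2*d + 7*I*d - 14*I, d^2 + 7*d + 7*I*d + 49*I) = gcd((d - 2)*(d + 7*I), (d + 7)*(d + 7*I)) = d + 7*I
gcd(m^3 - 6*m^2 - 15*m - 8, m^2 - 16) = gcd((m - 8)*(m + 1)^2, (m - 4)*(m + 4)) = 1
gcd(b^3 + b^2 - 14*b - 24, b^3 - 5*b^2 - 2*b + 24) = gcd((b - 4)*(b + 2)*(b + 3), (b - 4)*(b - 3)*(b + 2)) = b^2 - 2*b - 8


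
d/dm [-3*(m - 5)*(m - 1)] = 18 - 6*m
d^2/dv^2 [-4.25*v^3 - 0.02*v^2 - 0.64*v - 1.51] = -25.5*v - 0.04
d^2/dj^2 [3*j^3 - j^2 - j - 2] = 18*j - 2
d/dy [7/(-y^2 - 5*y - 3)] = 7*(2*y + 5)/(y^2 + 5*y + 3)^2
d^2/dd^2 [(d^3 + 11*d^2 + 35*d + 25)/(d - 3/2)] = 4*(4*d^3 - 18*d^2 + 27*d + 409)/(8*d^3 - 36*d^2 + 54*d - 27)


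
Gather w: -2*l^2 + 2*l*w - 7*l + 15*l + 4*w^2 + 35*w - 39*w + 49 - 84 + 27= -2*l^2 + 8*l + 4*w^2 + w*(2*l - 4) - 8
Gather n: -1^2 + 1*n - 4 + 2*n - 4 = 3*n - 9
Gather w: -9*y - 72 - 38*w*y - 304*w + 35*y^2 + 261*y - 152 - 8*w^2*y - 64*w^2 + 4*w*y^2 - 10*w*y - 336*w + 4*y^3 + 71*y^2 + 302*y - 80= w^2*(-8*y - 64) + w*(4*y^2 - 48*y - 640) + 4*y^3 + 106*y^2 + 554*y - 304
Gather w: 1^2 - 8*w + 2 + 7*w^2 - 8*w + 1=7*w^2 - 16*w + 4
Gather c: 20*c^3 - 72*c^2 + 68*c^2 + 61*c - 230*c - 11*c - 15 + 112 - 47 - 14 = 20*c^3 - 4*c^2 - 180*c + 36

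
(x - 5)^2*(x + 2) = x^3 - 8*x^2 + 5*x + 50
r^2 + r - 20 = (r - 4)*(r + 5)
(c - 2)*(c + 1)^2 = c^3 - 3*c - 2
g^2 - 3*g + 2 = (g - 2)*(g - 1)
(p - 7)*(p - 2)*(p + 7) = p^3 - 2*p^2 - 49*p + 98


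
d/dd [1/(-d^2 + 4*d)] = 2*(d - 2)/(d^2*(d - 4)^2)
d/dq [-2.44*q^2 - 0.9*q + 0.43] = -4.88*q - 0.9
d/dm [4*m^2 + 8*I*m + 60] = 8*m + 8*I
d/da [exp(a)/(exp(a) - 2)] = -2*exp(a)/(exp(2*a) - 4*exp(a) + 4)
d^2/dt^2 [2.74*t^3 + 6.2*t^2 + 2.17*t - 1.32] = 16.44*t + 12.4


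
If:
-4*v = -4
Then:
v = 1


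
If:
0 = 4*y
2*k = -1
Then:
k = -1/2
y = 0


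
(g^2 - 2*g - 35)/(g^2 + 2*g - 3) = (g^2 - 2*g - 35)/(g^2 + 2*g - 3)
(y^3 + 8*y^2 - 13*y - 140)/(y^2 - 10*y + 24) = (y^2 + 12*y + 35)/(y - 6)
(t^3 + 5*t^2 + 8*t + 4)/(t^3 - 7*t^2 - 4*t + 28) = (t^2 + 3*t + 2)/(t^2 - 9*t + 14)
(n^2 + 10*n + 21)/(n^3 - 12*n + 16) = (n^2 + 10*n + 21)/(n^3 - 12*n + 16)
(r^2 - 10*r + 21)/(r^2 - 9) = (r - 7)/(r + 3)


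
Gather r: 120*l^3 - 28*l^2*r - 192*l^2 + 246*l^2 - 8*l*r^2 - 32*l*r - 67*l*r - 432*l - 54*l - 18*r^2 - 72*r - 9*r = 120*l^3 + 54*l^2 - 486*l + r^2*(-8*l - 18) + r*(-28*l^2 - 99*l - 81)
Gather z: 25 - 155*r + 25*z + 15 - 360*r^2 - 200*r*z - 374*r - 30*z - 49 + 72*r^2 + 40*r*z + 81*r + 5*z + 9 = -288*r^2 - 160*r*z - 448*r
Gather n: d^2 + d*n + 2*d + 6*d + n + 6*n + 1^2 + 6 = d^2 + 8*d + n*(d + 7) + 7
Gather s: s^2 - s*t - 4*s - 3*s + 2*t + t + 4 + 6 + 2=s^2 + s*(-t - 7) + 3*t + 12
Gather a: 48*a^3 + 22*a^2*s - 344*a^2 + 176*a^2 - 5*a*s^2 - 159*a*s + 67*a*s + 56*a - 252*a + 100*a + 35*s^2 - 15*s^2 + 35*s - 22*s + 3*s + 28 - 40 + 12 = 48*a^3 + a^2*(22*s - 168) + a*(-5*s^2 - 92*s - 96) + 20*s^2 + 16*s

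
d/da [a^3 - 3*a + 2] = 3*a^2 - 3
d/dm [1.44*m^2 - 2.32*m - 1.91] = 2.88*m - 2.32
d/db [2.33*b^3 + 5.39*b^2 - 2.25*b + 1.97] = 6.99*b^2 + 10.78*b - 2.25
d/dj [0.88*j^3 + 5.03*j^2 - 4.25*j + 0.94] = 2.64*j^2 + 10.06*j - 4.25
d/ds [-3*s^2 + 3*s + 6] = 3 - 6*s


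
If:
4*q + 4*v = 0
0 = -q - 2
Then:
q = -2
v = 2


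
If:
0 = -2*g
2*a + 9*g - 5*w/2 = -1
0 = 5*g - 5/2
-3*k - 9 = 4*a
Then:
No Solution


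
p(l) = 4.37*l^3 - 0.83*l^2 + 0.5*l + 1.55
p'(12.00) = 1868.42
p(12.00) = 7439.39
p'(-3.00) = 123.47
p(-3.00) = -125.41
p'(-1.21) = 21.70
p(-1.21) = -8.01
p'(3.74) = 177.67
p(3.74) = 220.42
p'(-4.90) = 323.41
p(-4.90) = -534.95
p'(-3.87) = 203.27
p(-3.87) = -266.10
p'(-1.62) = 37.60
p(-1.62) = -20.02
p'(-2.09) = 61.24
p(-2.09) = -43.02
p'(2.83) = 100.80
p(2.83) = 95.36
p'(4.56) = 265.53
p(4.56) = 400.93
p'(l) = 13.11*l^2 - 1.66*l + 0.5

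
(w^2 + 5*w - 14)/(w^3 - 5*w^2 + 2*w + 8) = (w + 7)/(w^2 - 3*w - 4)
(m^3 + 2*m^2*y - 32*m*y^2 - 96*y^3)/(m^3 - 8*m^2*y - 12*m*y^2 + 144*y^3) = (-m - 4*y)/(-m + 6*y)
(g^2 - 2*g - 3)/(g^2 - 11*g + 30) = (g^2 - 2*g - 3)/(g^2 - 11*g + 30)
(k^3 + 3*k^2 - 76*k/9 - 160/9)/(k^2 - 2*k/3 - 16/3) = (3*k^2 + 17*k + 20)/(3*(k + 2))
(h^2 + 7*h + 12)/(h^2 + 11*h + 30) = (h^2 + 7*h + 12)/(h^2 + 11*h + 30)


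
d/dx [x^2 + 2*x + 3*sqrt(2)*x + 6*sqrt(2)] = 2*x + 2 + 3*sqrt(2)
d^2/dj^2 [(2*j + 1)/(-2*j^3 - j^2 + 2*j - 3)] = 2*(-4*(2*j + 1)*(3*j^2 + j - 1)^2 + (12*j^2 + 4*j + (2*j + 1)*(6*j + 1) - 4)*(2*j^3 + j^2 - 2*j + 3))/(2*j^3 + j^2 - 2*j + 3)^3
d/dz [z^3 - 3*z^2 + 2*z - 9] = 3*z^2 - 6*z + 2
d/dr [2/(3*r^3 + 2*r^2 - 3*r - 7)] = 2*(-9*r^2 - 4*r + 3)/(3*r^3 + 2*r^2 - 3*r - 7)^2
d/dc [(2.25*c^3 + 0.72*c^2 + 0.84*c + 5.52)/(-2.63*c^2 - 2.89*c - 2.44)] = (-5.9175*c^4 - 13.005*c^3 - 16.3416*c^2 + 25.5216*c + 13.9032)/(6.9169*c^4 + 15.2014*c^3 + 21.1865*c^2 + 14.1032*c + 5.9536)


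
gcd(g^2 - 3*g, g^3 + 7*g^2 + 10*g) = g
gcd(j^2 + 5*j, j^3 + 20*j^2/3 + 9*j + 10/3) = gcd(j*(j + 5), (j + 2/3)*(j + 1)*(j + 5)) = j + 5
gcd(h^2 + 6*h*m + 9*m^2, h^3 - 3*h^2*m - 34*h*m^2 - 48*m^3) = h + 3*m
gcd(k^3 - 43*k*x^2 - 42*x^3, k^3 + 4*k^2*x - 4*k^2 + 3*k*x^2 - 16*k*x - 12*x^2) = k + x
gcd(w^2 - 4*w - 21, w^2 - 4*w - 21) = w^2 - 4*w - 21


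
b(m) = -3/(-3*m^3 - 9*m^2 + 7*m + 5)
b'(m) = -3*(9*m^2 + 18*m - 7)/(-3*m^3 - 9*m^2 + 7*m + 5)^2 = 3*(-9*m^2 - 18*m + 7)/(3*m^3 + 9*m^2 - 7*m - 5)^2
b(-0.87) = 0.51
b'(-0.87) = 1.35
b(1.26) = 0.46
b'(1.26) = -2.15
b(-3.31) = 0.38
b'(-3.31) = -1.51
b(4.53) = 0.01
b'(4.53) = -0.00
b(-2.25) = 0.14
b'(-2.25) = 0.01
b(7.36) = 0.00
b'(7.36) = -0.00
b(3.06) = 0.02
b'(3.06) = -0.02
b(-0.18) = -0.87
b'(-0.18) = 2.48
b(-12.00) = 0.00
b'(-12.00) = 0.00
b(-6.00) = -0.01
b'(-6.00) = -0.00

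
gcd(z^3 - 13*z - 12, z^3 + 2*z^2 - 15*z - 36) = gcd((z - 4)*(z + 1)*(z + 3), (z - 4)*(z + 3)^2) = z^2 - z - 12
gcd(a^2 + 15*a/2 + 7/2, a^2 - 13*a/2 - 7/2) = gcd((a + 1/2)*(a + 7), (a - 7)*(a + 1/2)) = a + 1/2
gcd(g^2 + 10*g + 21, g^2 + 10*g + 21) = g^2 + 10*g + 21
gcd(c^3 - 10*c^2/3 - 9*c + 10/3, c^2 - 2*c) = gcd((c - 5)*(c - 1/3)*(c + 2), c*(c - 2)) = 1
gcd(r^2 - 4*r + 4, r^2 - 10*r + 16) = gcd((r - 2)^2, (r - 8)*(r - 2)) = r - 2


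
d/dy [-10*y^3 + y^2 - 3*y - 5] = -30*y^2 + 2*y - 3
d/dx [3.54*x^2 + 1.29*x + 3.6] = 7.08*x + 1.29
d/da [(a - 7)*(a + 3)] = 2*a - 4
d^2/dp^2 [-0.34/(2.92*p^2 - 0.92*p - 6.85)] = (-5.797952*p^2 + 1.826752*p + 0.34*(5.84*p - 0.92)*(11.68*p - 1.84) + 13.60136)/(-2.92*p^2 + 0.92*p + 6.85)^3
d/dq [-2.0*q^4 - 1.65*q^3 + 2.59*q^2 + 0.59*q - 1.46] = -8.0*q^3 - 4.95*q^2 + 5.18*q + 0.59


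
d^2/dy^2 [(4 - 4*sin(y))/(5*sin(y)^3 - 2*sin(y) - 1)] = 4*(-100*sin(y)^7 + 225*sin(y)^6 + 110*sin(y)^5 - 385*sin(y)^4 + 65*sin(y)^3 + 126*sin(y)^2 - 33*sin(y) - 12)/(-5*sin(y)^3 + 2*sin(y) + 1)^3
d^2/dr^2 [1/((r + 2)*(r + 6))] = 2*((r + 2)^2 + (r + 2)*(r + 6) + (r + 6)^2)/((r + 2)^3*(r + 6)^3)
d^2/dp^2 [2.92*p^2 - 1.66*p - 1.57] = 5.84000000000000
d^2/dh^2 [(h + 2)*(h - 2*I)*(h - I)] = 6*h + 4 - 6*I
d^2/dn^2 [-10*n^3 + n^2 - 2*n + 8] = 2 - 60*n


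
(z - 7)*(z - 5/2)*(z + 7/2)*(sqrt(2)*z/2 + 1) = sqrt(2)*z^4/2 - 3*sqrt(2)*z^3 + z^3 - 63*sqrt(2)*z^2/8 - 6*z^2 - 63*z/4 + 245*sqrt(2)*z/8 + 245/4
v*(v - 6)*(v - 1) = v^3 - 7*v^2 + 6*v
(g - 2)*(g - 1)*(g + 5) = g^3 + 2*g^2 - 13*g + 10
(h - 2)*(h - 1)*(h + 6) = h^3 + 3*h^2 - 16*h + 12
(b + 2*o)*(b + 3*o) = b^2 + 5*b*o + 6*o^2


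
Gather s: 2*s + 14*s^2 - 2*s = 14*s^2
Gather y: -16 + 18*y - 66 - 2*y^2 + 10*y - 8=-2*y^2 + 28*y - 90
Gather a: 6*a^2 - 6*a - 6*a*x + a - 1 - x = 6*a^2 + a*(-6*x - 5) - x - 1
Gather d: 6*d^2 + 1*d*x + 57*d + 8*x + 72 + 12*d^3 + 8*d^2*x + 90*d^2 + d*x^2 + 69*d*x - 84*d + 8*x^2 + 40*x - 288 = 12*d^3 + d^2*(8*x + 96) + d*(x^2 + 70*x - 27) + 8*x^2 + 48*x - 216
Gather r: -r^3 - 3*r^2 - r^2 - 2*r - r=-r^3 - 4*r^2 - 3*r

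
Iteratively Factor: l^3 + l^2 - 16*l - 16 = (l + 1)*(l^2 - 16) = (l - 4)*(l + 1)*(l + 4)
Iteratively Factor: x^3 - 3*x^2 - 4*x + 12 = (x - 3)*(x^2 - 4) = (x - 3)*(x + 2)*(x - 2)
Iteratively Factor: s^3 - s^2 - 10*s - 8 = (s + 1)*(s^2 - 2*s - 8) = (s + 1)*(s + 2)*(s - 4)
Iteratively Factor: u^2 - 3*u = (u - 3)*(u)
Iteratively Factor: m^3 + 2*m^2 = (m)*(m^2 + 2*m) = m^2*(m + 2)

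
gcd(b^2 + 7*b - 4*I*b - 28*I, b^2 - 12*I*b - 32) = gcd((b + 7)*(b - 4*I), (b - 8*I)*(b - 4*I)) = b - 4*I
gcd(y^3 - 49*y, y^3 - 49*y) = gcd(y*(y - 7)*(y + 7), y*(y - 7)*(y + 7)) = y^3 - 49*y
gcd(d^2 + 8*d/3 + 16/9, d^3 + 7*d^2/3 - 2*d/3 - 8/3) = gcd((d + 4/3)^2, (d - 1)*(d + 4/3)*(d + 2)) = d + 4/3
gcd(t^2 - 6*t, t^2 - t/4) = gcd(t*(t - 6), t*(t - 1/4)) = t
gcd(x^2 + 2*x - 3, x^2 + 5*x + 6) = x + 3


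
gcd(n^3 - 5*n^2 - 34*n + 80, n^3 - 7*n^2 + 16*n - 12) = n - 2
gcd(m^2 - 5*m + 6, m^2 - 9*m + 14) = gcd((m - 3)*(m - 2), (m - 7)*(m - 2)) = m - 2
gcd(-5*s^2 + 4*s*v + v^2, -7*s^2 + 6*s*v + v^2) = s - v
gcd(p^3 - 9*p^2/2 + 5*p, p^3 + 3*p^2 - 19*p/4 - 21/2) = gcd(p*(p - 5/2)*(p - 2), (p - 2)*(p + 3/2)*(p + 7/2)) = p - 2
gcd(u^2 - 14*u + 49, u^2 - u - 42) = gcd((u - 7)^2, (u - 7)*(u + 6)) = u - 7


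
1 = 1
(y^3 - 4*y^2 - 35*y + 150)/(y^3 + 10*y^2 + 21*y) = (y^3 - 4*y^2 - 35*y + 150)/(y*(y^2 + 10*y + 21))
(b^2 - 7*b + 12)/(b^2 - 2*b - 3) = (b - 4)/(b + 1)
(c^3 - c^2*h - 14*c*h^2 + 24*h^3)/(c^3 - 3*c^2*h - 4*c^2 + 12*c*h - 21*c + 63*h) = (c^2 + 2*c*h - 8*h^2)/(c^2 - 4*c - 21)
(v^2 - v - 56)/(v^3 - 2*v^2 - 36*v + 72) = (v^2 - v - 56)/(v^3 - 2*v^2 - 36*v + 72)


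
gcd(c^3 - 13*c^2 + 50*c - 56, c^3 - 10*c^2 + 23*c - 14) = c^2 - 9*c + 14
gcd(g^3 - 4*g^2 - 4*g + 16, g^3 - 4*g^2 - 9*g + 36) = g - 4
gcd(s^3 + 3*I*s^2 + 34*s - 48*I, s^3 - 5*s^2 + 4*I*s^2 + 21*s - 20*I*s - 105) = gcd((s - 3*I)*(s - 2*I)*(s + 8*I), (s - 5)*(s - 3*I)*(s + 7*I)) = s - 3*I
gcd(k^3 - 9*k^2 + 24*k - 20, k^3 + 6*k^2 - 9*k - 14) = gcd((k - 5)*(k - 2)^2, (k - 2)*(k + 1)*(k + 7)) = k - 2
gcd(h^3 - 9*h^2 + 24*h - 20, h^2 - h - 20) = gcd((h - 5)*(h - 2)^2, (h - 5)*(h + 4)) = h - 5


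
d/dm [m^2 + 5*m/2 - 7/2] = 2*m + 5/2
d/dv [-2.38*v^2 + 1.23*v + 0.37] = 1.23 - 4.76*v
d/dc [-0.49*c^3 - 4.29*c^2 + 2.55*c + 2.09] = -1.47*c^2 - 8.58*c + 2.55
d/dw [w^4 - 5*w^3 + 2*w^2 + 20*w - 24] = 4*w^3 - 15*w^2 + 4*w + 20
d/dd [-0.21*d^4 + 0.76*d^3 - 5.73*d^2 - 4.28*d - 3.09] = -0.84*d^3 + 2.28*d^2 - 11.46*d - 4.28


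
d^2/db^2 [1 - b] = 0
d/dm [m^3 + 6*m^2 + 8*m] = 3*m^2 + 12*m + 8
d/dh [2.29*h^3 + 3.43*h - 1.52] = 6.87*h^2 + 3.43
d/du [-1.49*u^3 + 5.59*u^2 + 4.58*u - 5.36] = -4.47*u^2 + 11.18*u + 4.58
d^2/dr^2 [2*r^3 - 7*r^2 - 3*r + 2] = 12*r - 14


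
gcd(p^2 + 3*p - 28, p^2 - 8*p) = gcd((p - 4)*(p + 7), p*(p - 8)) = 1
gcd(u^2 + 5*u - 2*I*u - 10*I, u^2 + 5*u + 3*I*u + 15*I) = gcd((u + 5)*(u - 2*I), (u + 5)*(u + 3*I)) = u + 5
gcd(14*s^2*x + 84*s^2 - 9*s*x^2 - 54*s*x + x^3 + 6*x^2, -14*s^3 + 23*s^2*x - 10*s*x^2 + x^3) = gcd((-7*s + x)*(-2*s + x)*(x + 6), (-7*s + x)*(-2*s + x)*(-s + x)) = 14*s^2 - 9*s*x + x^2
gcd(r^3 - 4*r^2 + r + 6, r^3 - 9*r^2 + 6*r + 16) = r^2 - r - 2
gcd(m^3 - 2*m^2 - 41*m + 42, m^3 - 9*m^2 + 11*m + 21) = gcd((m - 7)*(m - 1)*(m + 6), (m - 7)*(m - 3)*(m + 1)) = m - 7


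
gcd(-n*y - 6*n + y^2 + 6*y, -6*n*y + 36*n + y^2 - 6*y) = 1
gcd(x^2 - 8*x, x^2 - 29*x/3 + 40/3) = x - 8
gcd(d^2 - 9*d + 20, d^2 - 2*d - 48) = 1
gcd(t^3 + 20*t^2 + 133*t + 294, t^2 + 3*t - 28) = t + 7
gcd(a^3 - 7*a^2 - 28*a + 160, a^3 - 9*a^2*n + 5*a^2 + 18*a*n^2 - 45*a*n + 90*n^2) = a + 5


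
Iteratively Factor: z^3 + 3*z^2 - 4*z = (z - 1)*(z^2 + 4*z) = (z - 1)*(z + 4)*(z)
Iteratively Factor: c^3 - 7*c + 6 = (c + 3)*(c^2 - 3*c + 2) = (c - 1)*(c + 3)*(c - 2)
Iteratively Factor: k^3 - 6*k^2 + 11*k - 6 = (k - 3)*(k^2 - 3*k + 2) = (k - 3)*(k - 1)*(k - 2)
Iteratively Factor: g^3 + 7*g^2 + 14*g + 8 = (g + 1)*(g^2 + 6*g + 8) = (g + 1)*(g + 2)*(g + 4)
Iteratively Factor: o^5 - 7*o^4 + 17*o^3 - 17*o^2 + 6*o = (o - 3)*(o^4 - 4*o^3 + 5*o^2 - 2*o) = (o - 3)*(o - 1)*(o^3 - 3*o^2 + 2*o) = o*(o - 3)*(o - 1)*(o^2 - 3*o + 2) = o*(o - 3)*(o - 2)*(o - 1)*(o - 1)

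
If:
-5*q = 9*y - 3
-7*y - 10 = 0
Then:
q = 111/35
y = -10/7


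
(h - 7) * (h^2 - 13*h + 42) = h^3 - 20*h^2 + 133*h - 294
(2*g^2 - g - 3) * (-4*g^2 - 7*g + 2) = -8*g^4 - 10*g^3 + 23*g^2 + 19*g - 6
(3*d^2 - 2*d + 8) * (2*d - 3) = 6*d^3 - 13*d^2 + 22*d - 24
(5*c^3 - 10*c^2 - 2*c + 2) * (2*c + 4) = 10*c^4 - 44*c^2 - 4*c + 8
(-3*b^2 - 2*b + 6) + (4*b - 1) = -3*b^2 + 2*b + 5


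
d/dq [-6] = 0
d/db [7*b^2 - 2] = 14*b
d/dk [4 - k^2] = -2*k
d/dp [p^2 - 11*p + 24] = 2*p - 11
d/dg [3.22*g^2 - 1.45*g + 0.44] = 6.44*g - 1.45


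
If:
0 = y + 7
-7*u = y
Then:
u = 1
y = -7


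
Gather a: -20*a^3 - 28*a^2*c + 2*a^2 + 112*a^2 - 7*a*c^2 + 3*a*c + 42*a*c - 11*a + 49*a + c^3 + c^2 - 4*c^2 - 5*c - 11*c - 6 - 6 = -20*a^3 + a^2*(114 - 28*c) + a*(-7*c^2 + 45*c + 38) + c^3 - 3*c^2 - 16*c - 12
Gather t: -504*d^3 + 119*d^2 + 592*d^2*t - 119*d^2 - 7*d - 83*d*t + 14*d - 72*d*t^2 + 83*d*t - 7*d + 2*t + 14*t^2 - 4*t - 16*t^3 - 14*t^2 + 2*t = -504*d^3 + 592*d^2*t - 72*d*t^2 - 16*t^3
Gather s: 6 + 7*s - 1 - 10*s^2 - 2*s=-10*s^2 + 5*s + 5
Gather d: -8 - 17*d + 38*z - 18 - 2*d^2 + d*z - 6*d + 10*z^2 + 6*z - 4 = -2*d^2 + d*(z - 23) + 10*z^2 + 44*z - 30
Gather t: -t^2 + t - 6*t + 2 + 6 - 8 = -t^2 - 5*t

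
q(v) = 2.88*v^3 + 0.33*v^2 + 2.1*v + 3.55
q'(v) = 8.64*v^2 + 0.66*v + 2.1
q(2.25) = 42.75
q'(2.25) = 47.32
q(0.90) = 7.81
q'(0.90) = 9.69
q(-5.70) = -531.05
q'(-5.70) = 279.05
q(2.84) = 78.15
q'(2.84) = 73.66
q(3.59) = 148.59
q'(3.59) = 115.82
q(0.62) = 5.67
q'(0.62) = 5.83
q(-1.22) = -3.75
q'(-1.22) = 14.15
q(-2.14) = -27.66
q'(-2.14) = 40.26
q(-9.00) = -2088.14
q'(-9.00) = 696.00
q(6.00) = 650.11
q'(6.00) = 317.10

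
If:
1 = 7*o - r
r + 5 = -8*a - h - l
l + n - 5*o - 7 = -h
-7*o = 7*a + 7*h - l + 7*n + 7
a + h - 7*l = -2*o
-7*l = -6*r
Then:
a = -23200/2891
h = 134654/2891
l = 2406/413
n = -115159/2891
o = 460/413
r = 401/59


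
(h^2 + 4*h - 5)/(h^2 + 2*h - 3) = (h + 5)/(h + 3)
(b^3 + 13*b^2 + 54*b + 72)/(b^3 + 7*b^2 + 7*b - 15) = (b^2 + 10*b + 24)/(b^2 + 4*b - 5)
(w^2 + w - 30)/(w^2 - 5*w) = (w + 6)/w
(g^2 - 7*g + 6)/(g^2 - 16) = (g^2 - 7*g + 6)/(g^2 - 16)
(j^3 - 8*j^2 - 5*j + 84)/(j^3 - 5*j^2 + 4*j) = (j^2 - 4*j - 21)/(j*(j - 1))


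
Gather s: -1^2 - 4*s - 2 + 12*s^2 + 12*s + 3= 12*s^2 + 8*s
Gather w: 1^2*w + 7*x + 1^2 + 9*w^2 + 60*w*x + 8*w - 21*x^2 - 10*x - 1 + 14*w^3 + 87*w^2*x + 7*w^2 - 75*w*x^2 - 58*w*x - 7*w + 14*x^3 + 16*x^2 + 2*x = 14*w^3 + w^2*(87*x + 16) + w*(-75*x^2 + 2*x + 2) + 14*x^3 - 5*x^2 - x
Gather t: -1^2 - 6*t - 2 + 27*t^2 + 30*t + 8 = 27*t^2 + 24*t + 5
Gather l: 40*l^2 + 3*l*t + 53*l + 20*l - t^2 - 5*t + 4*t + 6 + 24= 40*l^2 + l*(3*t + 73) - t^2 - t + 30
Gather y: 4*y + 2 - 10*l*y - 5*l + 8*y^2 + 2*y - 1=-5*l + 8*y^2 + y*(6 - 10*l) + 1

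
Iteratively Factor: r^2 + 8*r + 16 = (r + 4)*(r + 4)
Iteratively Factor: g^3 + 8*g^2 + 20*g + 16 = (g + 4)*(g^2 + 4*g + 4) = (g + 2)*(g + 4)*(g + 2)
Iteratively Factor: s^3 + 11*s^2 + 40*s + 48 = (s + 4)*(s^2 + 7*s + 12) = (s + 3)*(s + 4)*(s + 4)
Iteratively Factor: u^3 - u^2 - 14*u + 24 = (u - 3)*(u^2 + 2*u - 8) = (u - 3)*(u + 4)*(u - 2)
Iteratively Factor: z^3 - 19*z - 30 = (z + 2)*(z^2 - 2*z - 15) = (z + 2)*(z + 3)*(z - 5)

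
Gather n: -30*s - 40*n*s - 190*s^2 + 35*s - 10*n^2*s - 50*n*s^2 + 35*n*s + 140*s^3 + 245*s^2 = -10*n^2*s + n*(-50*s^2 - 5*s) + 140*s^3 + 55*s^2 + 5*s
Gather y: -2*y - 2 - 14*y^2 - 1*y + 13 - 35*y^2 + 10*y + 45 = -49*y^2 + 7*y + 56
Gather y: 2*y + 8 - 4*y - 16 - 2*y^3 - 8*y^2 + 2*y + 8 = -2*y^3 - 8*y^2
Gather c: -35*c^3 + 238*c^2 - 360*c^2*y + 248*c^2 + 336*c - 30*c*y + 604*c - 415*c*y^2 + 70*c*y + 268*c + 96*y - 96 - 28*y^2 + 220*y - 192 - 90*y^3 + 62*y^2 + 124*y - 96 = -35*c^3 + c^2*(486 - 360*y) + c*(-415*y^2 + 40*y + 1208) - 90*y^3 + 34*y^2 + 440*y - 384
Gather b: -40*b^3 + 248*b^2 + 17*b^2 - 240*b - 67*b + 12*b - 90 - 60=-40*b^3 + 265*b^2 - 295*b - 150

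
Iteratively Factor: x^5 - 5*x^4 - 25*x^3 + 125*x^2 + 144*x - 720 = (x - 4)*(x^4 - x^3 - 29*x^2 + 9*x + 180) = (x - 4)*(x + 3)*(x^3 - 4*x^2 - 17*x + 60) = (x - 4)*(x + 3)*(x + 4)*(x^2 - 8*x + 15) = (x - 5)*(x - 4)*(x + 3)*(x + 4)*(x - 3)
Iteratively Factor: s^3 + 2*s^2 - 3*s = (s)*(s^2 + 2*s - 3) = s*(s + 3)*(s - 1)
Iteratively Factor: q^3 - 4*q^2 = (q - 4)*(q^2) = q*(q - 4)*(q)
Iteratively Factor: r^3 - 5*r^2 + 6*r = (r - 3)*(r^2 - 2*r) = r*(r - 3)*(r - 2)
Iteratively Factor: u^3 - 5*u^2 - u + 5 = (u + 1)*(u^2 - 6*u + 5) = (u - 1)*(u + 1)*(u - 5)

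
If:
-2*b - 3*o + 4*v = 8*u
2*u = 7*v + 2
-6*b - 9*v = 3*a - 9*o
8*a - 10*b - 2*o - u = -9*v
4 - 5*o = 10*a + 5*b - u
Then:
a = 1010/2443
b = 194/2443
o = -324/2443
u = -46/349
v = -790/2443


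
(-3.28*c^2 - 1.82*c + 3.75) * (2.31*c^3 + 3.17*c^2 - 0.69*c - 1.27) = -7.5768*c^5 - 14.6018*c^4 + 5.1563*c^3 + 17.3089*c^2 - 0.2761*c - 4.7625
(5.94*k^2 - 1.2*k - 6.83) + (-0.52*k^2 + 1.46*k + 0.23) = 5.42*k^2 + 0.26*k - 6.6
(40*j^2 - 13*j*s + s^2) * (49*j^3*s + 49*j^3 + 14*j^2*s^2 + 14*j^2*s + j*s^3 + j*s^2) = 1960*j^5*s + 1960*j^5 - 77*j^4*s^2 - 77*j^4*s - 93*j^3*s^3 - 93*j^3*s^2 + j^2*s^4 + j^2*s^3 + j*s^5 + j*s^4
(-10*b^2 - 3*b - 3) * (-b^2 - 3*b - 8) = 10*b^4 + 33*b^3 + 92*b^2 + 33*b + 24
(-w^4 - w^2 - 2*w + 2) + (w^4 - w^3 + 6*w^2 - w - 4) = -w^3 + 5*w^2 - 3*w - 2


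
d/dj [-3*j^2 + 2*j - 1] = 2 - 6*j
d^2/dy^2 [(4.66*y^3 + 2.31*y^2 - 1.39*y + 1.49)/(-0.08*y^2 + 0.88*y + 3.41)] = (2.77555756156289e-17*y^5 - 10.06736*y^3 - 87.740592*y^2 - 322.217148*y - 65.184702)/(0.000512*y^6 - 0.016896*y^5 + 0.120384*y^4 + 0.758912*y^3 - 5.131368*y^2 - 30.698184*y - 39.651821)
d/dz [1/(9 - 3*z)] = 1/(3*(z - 3)^2)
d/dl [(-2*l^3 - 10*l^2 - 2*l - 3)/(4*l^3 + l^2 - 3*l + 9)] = (38*l^4 + 28*l^3 + 14*l^2 - 174*l - 27)/(16*l^6 + 8*l^5 - 23*l^4 + 66*l^3 + 27*l^2 - 54*l + 81)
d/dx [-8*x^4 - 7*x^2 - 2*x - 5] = -32*x^3 - 14*x - 2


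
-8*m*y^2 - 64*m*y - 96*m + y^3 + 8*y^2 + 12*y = (-8*m + y)*(y + 2)*(y + 6)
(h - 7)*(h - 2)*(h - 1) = h^3 - 10*h^2 + 23*h - 14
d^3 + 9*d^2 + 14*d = d*(d + 2)*(d + 7)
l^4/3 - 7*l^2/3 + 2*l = l*(l/3 + 1)*(l - 2)*(l - 1)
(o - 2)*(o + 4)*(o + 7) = o^3 + 9*o^2 + 6*o - 56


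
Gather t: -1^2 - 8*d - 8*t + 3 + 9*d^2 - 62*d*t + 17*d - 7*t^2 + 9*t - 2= 9*d^2 + 9*d - 7*t^2 + t*(1 - 62*d)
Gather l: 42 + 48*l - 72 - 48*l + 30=0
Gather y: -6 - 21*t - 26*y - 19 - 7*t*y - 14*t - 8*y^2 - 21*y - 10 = -35*t - 8*y^2 + y*(-7*t - 47) - 35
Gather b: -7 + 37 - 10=20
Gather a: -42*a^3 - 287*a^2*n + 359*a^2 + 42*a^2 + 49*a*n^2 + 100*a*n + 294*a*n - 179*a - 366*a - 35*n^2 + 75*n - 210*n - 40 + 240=-42*a^3 + a^2*(401 - 287*n) + a*(49*n^2 + 394*n - 545) - 35*n^2 - 135*n + 200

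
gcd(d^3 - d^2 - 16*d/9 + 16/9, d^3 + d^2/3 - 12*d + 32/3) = d - 1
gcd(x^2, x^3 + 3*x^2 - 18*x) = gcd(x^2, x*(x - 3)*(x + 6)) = x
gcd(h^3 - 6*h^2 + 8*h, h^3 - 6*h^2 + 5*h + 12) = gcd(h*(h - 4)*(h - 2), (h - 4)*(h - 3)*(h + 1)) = h - 4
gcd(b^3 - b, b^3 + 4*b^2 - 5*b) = b^2 - b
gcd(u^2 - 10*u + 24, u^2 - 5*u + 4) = u - 4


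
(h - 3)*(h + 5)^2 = h^3 + 7*h^2 - 5*h - 75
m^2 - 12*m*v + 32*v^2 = (m - 8*v)*(m - 4*v)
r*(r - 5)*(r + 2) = r^3 - 3*r^2 - 10*r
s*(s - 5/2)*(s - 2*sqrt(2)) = s^3 - 2*sqrt(2)*s^2 - 5*s^2/2 + 5*sqrt(2)*s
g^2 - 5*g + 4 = (g - 4)*(g - 1)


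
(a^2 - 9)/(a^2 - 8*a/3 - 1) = 3*(a + 3)/(3*a + 1)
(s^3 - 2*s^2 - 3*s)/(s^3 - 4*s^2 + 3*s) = (s + 1)/(s - 1)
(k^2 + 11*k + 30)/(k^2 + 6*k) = (k + 5)/k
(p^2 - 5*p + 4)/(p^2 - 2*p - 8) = (p - 1)/(p + 2)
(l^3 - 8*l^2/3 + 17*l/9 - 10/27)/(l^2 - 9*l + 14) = (27*l^3 - 72*l^2 + 51*l - 10)/(27*(l^2 - 9*l + 14))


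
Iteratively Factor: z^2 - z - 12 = (z + 3)*(z - 4)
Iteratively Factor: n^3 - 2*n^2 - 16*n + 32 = (n - 4)*(n^2 + 2*n - 8) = (n - 4)*(n + 4)*(n - 2)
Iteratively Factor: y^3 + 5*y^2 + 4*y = (y + 4)*(y^2 + y) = y*(y + 4)*(y + 1)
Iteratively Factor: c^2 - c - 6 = (c - 3)*(c + 2)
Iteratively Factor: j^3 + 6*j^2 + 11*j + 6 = (j + 2)*(j^2 + 4*j + 3) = (j + 1)*(j + 2)*(j + 3)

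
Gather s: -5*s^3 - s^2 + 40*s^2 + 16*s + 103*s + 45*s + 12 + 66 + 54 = -5*s^3 + 39*s^2 + 164*s + 132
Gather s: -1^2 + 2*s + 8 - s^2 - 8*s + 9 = -s^2 - 6*s + 16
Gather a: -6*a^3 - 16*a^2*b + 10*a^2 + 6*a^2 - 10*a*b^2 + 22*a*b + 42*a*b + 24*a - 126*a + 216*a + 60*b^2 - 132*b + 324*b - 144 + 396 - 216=-6*a^3 + a^2*(16 - 16*b) + a*(-10*b^2 + 64*b + 114) + 60*b^2 + 192*b + 36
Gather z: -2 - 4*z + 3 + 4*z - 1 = 0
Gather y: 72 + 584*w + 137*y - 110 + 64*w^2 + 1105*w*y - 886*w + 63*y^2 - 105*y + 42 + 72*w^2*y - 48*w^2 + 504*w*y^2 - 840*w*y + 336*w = 16*w^2 + 34*w + y^2*(504*w + 63) + y*(72*w^2 + 265*w + 32) + 4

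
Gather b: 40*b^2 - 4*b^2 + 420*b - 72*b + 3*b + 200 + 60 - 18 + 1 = 36*b^2 + 351*b + 243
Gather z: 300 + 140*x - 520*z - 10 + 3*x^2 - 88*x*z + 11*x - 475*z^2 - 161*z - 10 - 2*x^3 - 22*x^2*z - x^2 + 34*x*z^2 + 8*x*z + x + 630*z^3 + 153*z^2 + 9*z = -2*x^3 + 2*x^2 + 152*x + 630*z^3 + z^2*(34*x - 322) + z*(-22*x^2 - 80*x - 672) + 280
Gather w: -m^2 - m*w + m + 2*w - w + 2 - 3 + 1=-m^2 + m + w*(1 - m)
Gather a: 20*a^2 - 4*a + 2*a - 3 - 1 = 20*a^2 - 2*a - 4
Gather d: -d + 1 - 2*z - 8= -d - 2*z - 7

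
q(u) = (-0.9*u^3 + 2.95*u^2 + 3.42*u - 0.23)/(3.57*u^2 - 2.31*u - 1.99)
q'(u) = (2.31 - 7.14*u)*(-0.9*u^3 + 2.95*u^2 + 3.42*u - 0.23)/(3.57*u^2 - 2.31*u - 1.99)^2 + (-2.7*u^2 + 5.9*u + 3.42)/(3.57*u^2 - 2.31*u - 1.99) = (-3.213*u^4 + 4.158*u^3 - 13.6509*u^2 - 10.0988*u - 7.3371)/(12.7449*u^4 - 16.4934*u^3 - 8.8725*u^2 + 9.1938*u + 3.9601)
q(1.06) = -13.19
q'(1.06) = -177.87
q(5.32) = -0.39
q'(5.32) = -0.32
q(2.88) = 0.60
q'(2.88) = -0.62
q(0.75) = -2.11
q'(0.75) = -7.44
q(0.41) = -0.69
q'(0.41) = -2.49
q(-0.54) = -3.60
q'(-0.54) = -76.28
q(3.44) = 0.30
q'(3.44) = -0.46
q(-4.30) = 1.50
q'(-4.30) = -0.30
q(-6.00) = 1.99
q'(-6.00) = -0.28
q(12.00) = -2.25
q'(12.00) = -0.26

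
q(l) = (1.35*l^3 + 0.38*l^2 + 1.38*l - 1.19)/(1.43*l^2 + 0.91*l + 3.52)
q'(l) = (-2.86*l - 0.91)*(1.35*l^3 + 0.38*l^2 + 1.38*l - 1.19)/(1.43*l^2 + 0.91*l + 3.52)^2 + (4.05*l^2 + 0.76*l + 1.38)/(1.43*l^2 + 0.91*l + 3.52) = (1.9305*l^4 + 2.457*l^3 + 12.6284*l^2 + 6.0786*l + 5.9405)/(2.0449*l^4 + 2.6026*l^3 + 10.8953*l^2 + 6.4064*l + 12.3904)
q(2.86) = 2.10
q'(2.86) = 0.99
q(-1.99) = -1.77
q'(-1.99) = 1.01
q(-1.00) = -0.88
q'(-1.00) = 0.73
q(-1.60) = -1.39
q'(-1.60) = 0.95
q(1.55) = 0.82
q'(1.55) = 0.94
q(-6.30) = -6.09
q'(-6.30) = 0.97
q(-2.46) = -2.25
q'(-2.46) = 1.03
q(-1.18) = -1.02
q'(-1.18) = 0.82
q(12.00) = 10.90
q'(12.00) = 0.95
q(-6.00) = -5.80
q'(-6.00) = 0.98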